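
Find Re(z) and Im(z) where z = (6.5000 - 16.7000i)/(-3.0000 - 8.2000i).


Multiply by conjugate: (6.5000 - 16.7000i)(-3.0000 + 8.2000i) / ((-3)^2 + (-8.2)^2)
Numerator real = 6.5*(-3) - (16.7)*(-8.2) = 117.44
Numerator imag = -16.7*(-3) - 6.5*(-8.2) = 103.4
Denominator = 76.24
Re(z) = 117.44/76.24 = 1.5404
Im(z) = 103.4/76.24 = 1.3562

Re(z) = 1.5404, Im(z) = 1.3562


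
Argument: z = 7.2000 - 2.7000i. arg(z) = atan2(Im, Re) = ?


Re = 7.2, Im = -2.7
arg = atan2(-2.7, 7.2) = -20.5560 degrees

arg(z) = -20.5560 degrees


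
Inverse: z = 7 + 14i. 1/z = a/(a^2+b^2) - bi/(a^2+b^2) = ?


|z|^2 = 49+196 = 245
1/z = (7 - 14i)/245

1/z = 0.0286 - 0.0571i


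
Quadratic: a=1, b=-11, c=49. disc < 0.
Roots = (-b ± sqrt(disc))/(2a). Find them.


disc = (-11)^2 - 4*1*49 = 121 - 196 = -75
sqrt(|disc|) = sqrt(75) = 8.6603
Real part = 11/(2*1) = 5.5000
Imag part = 8.6603/(2*1) = 4.3301

5.5000 ± 4.3301i


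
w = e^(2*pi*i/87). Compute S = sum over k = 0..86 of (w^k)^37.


The roots are w_k = w^k with w = e^(2*pi*i/87), and (w^k)^37 = (w^37)^k.
So S = 1 + u + u^2 + ... + u^(86) with u = w^37.
37 = 0*87 + 37, so 37 is not a multiple of 87: u = w^37 ≠ 1 (w is a primitive 87th root), while u^87 = (w^87)^37 = 1.
Geometric series: S = (1 - u^87)/(1 - u) = (1 - 1)/(1 - u) = 0

S = 0


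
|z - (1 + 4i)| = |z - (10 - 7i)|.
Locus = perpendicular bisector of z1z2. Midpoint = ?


Equal distances means the locus is the perpendicular bisector of z1 and z2.
Midpoint = ((1+10)/2, (4+(-7))/2) = (5.5000, -1.5000)

Perpendicular bisector through (5.5000, -1.5000)


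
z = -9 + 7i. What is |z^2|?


|z| = sqrt(81+49) = sqrt(130) = 11.4018
|z^2| = |z|^2 = (sqrt(130))^2 = 130

|z^2| = 130


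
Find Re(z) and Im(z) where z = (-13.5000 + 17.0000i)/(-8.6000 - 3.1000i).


Multiply by conjugate: (-13.5000 + 17.0000i)(-8.6000 + 3.1000i) / ((-8.6)^2 + (-3.1)^2)
Numerator real = -13.5*(-8.6) + 17*(-3.1) = 63.4
Numerator imag = 17*(-8.6) - (-13.5)*(-3.1) = -188.05
Denominator = 83.57
Re(z) = 63.4/83.57 = 0.7586
Im(z) = -188.05/83.57 = -2.2502

Re(z) = 0.7586, Im(z) = -2.2502


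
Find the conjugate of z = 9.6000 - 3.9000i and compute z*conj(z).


z_bar = 9.6000 + 3.9000i
z*z_bar = 9.6^2 + (-3.9)^2 = 92.16 + 15.21 = 107.37

z_bar = 9.6000 + 3.9000i, z*z_bar = 107.37


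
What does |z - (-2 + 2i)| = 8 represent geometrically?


|z - z0| = r is a circle with center z0 and radius r.
Center = (-2, 2), radius = 8

Circle with center (-2, 2) and radius 8


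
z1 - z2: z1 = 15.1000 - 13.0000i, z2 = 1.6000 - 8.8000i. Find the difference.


Real: 15.1 - 1.6 = 13.5
Imag: -13 + 8.8 = -4.2

13.5000 - 4.2000i


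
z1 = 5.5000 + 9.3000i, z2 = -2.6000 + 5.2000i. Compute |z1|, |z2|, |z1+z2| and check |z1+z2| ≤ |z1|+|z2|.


|z1| = sqrt(5.5^2 + 9.3^2) = sqrt(116.74) = 10.8046
|z2| = sqrt((-2.6)^2 + 5.2^2) = sqrt(33.8) = 5.8138
z1+z2 = 2.9000 + 14.5000i
|z1+z2| = sqrt(218.66) = 14.7872
|z1|+|z2| = 10.8046 + 5.8138 = 16.6184

|z1+z2| = 14.7872 ≤ |z1|+|z2| = 16.6184 (verified)


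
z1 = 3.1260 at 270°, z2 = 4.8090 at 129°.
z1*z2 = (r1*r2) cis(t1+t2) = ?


r = 3.1260 * 4.8090 = 15.0329
theta = 270° + 129° = 399° = 39° (mod 360)

15.0329 cis(39°)


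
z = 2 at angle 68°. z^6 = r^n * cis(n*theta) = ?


r^6 = 2^6 = 64
n*theta = 6*68° = 408° = 48° (mod 360)
a = 64*cos(48°) = 42.8244
b = 64*sin(48°) = 47.5613

64 cis(48°) = 42.8244 + 47.5613i


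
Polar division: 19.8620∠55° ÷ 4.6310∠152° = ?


r = 19.8620 / 4.6310 = 4.2889
theta = 55° - 152° = -97° = 263° (mod 360)

4.2889 cis(263°)


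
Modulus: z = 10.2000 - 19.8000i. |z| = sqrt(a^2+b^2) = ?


|z| = sqrt(10.2^2 + (-19.8)^2) = sqrt(104.04 + 392.04) = sqrt(496.08) = 22.2729

|z| = 22.2729


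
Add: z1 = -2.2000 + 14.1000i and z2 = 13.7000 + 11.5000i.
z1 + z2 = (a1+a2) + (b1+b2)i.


Real: -2.2 + 13.7 = 11.5
Imag: 14.1 + 11.5 = 25.6

11.5000 + 25.6000i


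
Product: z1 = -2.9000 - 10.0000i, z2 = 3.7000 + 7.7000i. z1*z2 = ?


Real = -2.9*3.7 - (-10)*7.7 = -10.73 - (-77) = 66.27
Imag = -2.9*7.7 + 3.7*(-10) = -22.33 - (37) = -59.33

66.2700 - 59.3300i


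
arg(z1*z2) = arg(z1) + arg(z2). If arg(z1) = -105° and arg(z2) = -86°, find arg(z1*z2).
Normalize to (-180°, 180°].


arg(z1*z2) = -105° - 86° = -191°
Normalized to (-180°, 180°]: 169°

169°


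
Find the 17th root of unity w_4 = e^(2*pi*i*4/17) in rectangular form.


Angle = 360*4/17 = 84.7059°
a = cos(84.7059°) = 0.0923
b = sin(84.7059°) = 0.9957

0.0923 + 0.9957i


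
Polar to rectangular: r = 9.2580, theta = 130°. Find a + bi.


a = 9.2580*cos(130°) = 9.2580*(-0.64279) = -5.9509
b = 9.2580*sin(130°) = 9.2580*0.76604 = 7.0920

-5.9509 + 7.0920i


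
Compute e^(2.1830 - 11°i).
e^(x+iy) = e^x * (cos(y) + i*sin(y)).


e^2.1830 = 8.8729
cos(-11°) = 0.98163
sin(-11°) = -0.19081
Real = 8.8729*0.98163 = 8.7099
Imag = 8.8729*(-0.19081) = -1.6930

8.7099 - 1.6930i


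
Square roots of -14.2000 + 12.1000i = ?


|z| = sqrt(201.64+146.41) = 18.6561
sqrt((|z|+a)/2) = sqrt((18.6561+(-14.2))/2) = sqrt(2.2280) = 1.4927
sqrt((|z|-a)/2) = sqrt((18.6561-(-14.2))/2) = sqrt(16.4280) = 4.0532

±(1.4927 + 4.0532i) i.e. 1.4927 + 4.0532i and -1.4927 - 4.0532i


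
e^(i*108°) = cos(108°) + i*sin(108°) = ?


cos(108°) = -0.3090
sin(108°) = 0.9511

e^(i*108°) = -0.3090 + 0.9511i


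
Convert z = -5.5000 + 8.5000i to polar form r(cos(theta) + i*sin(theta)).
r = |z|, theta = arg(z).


r = sqrt(30.25+72.25) = sqrt(102.5) = 10.1242
theta = atan2(8.5, -5.5) = 122.9052 degrees

r = 10.1242, theta = 122.9052 degrees


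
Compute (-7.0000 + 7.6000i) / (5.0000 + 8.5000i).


Conjugate of z2 = 5.0000 - 8.5000i
Numerator: (-7.0000 + 7.6000i)(5.0000 - 8.5000i) = 29.6000 + 97.5000i
Denominator: 5^2 + 8.5^2 = 97.25
Result = (29.6000 + 97.5000i)/97.25

0.3044 + 1.0026i


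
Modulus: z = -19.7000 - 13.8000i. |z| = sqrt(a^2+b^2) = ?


|z| = sqrt((-19.7)^2 + (-13.8)^2) = sqrt(388.09 + 190.44) = sqrt(578.53) = 24.0527

|z| = 24.0527


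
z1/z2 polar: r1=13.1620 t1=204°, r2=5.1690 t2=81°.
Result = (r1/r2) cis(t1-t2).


r = 13.1620 / 5.1690 = 2.5463
theta = 204° - 81° = 123° = 123° (mod 360)

2.5463 cis(123°)


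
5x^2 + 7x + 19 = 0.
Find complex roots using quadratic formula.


disc = 7^2 - 4*5*19 = 49 - 380 = -331
sqrt(|disc|) = sqrt(331) = 18.1934
Real part = -7/(2*5) = -0.7000
Imag part = 18.1934/(2*5) = 1.8193

-0.7000 ± 1.8193i


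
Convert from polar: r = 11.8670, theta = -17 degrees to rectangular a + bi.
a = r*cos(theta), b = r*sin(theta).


a = 11.8670*cos(-17°) = 11.8670*0.956305 = 11.3485
b = 11.8670*sin(-17°) = 11.8670*(-0.29237) = -3.4696

11.3485 - 3.4696i


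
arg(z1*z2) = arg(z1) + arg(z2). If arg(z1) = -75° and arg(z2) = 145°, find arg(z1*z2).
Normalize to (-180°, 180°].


arg(z1*z2) = -75° + 145° = 70°
Normalized to (-180°, 180°]: 70°

70°


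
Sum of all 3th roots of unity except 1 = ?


With w = e^(2*pi*i/3), all 3 of the 3th roots of unity w^0 = 1, w, ..., w^(2) sum to 0: 1 + w + ... + w^(2) = (1 - w^3)/(1 - w) = 0 since w^3 = 1, w ≠ 1.
Removing the root 1: w + w^2 + ... + w^(2) = 0 - 1 = -1

Sum = -1


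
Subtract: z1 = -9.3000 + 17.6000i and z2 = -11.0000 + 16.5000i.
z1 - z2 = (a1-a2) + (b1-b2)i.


Real: -9.3 + 11 = 1.7
Imag: 17.6 - 16.5 = 1.1

1.7000 + 1.1000i


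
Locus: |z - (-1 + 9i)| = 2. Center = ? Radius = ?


|z - z0| = r is a circle with center z0 and radius r.
Center = (-1, 9), radius = 2

Circle with center (-1, 9) and radius 2


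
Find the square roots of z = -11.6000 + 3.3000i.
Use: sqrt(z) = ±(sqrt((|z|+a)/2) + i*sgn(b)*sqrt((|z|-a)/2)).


|z| = sqrt(134.56+10.89) = 12.0603
sqrt((|z|+a)/2) = sqrt((12.0603+(-11.6))/2) = sqrt(0.2301) = 0.4797
sqrt((|z|-a)/2) = sqrt((12.0603-(-11.6))/2) = sqrt(11.8301) = 3.4395

±(0.4797 + 3.4395i) i.e. 0.4797 + 3.4395i and -0.4797 - 3.4395i


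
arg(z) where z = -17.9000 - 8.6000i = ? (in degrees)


Re = -17.9, Im = -8.6
arg = atan2(-8.6, -17.9) = -154.3382 degrees

arg(z) = -154.3382 degrees


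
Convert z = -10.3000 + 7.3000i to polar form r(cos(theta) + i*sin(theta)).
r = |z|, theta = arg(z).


r = sqrt(106.09+53.29) = sqrt(159.38) = 12.6246
theta = atan2(7.3, -10.3) = 144.6734 degrees

r = 12.6246, theta = 144.6734 degrees


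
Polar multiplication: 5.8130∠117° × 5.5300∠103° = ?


r = 5.8130 * 5.5300 = 32.1459
theta = 117° + 103° = 220° = 220° (mod 360)

32.1459 cis(220°)


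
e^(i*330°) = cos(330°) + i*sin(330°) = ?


cos(330°) = 0.8660
sin(330°) = -0.5000

e^(i*330°) = 0.8660 - 0.5000i


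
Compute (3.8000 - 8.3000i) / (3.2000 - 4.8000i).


Conjugate of z2 = 3.2000 + 4.8000i
Numerator: (3.8000 - 8.3000i)(3.2000 + 4.8000i) = 52.0000 - 8.3200i
Denominator: 3.2^2 + (-4.8)^2 = 33.28
Result = (52.0000 - 8.3200i)/33.28

1.5625 - 0.2500i


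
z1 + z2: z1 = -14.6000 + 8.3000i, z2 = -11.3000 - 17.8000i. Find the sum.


Real: -14.6 - 11.3 = -25.9
Imag: 8.3 - 17.8 = -9.5

-25.9000 - 9.5000i


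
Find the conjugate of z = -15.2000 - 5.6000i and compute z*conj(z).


z_bar = -15.2000 + 5.6000i
z*z_bar = (-15.2)^2 + (-5.6)^2 = 231.04 + 31.36 = 262.4

z_bar = -15.2000 + 5.6000i, z*z_bar = 262.4


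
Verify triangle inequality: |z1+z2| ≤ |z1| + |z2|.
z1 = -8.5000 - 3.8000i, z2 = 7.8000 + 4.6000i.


|z1| = sqrt((-8.5)^2 + (-3.8)^2) = sqrt(86.69) = 9.3107
|z2| = sqrt(7.8^2 + 4.6^2) = sqrt(82) = 9.0554
z1+z2 = -0.7000 + 0.8000i
|z1+z2| = sqrt(1.13) = 1.0630
|z1|+|z2| = 9.3107 + 9.0554 = 18.3661

|z1+z2| = 1.0630 ≤ |z1|+|z2| = 18.3661 (verified)


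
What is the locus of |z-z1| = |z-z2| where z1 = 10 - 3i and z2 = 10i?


Equal distances means the locus is the perpendicular bisector of z1 and z2.
Midpoint = ((10+0)/2, (-3+10)/2) = (5.0000, 3.5000)

Perpendicular bisector through (5.0000, 3.5000)


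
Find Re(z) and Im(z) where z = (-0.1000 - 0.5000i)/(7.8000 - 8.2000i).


Multiply by conjugate: (-0.1000 - 0.5000i)(7.8000 + 8.2000i) / (7.8^2 + (-8.2)^2)
Numerator real = -0.1*7.8 - (0.5)*(-8.2) = 3.32
Numerator imag = -0.5*7.8 - (-0.1)*(-8.2) = -4.72
Denominator = 128.08
Re(z) = 3.32/128.08 = 0.0259
Im(z) = -4.72/128.08 = -0.0369

Re(z) = 0.0259, Im(z) = -0.0369


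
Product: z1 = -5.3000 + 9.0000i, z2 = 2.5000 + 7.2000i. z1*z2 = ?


Real = -5.3*2.5 - 9*7.2 = -13.25 - 64.8 = -78.05
Imag = -5.3*7.2 + 2.5*9 = -38.16 + 22.5 = -15.66

-78.0500 - 15.6600i


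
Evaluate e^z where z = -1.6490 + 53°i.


e^-1.6490 = 0.1922
cos(53°) = 0.6018
sin(53°) = 0.7986
Real = 0.1922*0.6018 = 0.1157
Imag = 0.1922*0.7986 = 0.1535

0.1157 + 0.1535i


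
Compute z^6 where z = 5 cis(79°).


r^6 = 5^6 = 15625
n*theta = 6*79° = 474° = 114° (mod 360)
a = 15625*cos(114°) = -6355.2600
b = 15625*sin(114°) = 14274.1478

15625 cis(114°) = -6355.2600 + 14274.1478i


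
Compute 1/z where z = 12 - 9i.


|z|^2 = 144+81 = 225
1/z = (12 + 9i)/225

1/z = 0.0533 + 0.0400i


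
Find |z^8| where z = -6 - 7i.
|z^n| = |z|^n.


|z| = sqrt(36+49) = sqrt(85) = 9.2195
|z^8| = |z|^8 = (sqrt(85))^8 = 85^4 = 52200625

|z^8| = 52200625


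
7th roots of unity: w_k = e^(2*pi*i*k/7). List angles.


The 7th roots of unity are cis(360k/7°) for k=0..6
Angle step = 360/7 = 51.4286°
Primitive root: cis(51.4286°)
Primitive root = 0.6235 + 0.7818i

7 roots at angles: 0°, 51.4286°, 102.8571°, 154.2857°, 205.7143°, 257.1429°, 308.5714°


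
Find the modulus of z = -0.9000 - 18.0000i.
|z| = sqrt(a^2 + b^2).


|z| = sqrt((-0.9)^2 + (-18)^2) = sqrt(0.81 + 324) = sqrt(324.81) = 18.0225

|z| = 18.0225


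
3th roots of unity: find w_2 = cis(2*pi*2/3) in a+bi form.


Angle = 360*2/3 = 240°
a = cos(240°) = -0.5000
b = sin(240°) = -0.8660

-0.5000 - 0.8660i


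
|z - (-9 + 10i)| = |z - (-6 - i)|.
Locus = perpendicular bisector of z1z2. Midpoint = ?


Equal distances means the locus is the perpendicular bisector of z1 and z2.
Midpoint = ((-9+(-6))/2, (10+(-1))/2) = (-7.5000, 4.5000)

Perpendicular bisector through (-7.5000, 4.5000)


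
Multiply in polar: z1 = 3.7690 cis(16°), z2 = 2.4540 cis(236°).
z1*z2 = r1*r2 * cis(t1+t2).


r = 3.7690 * 2.4540 = 9.2491
theta = 16° + 236° = 252° = 252° (mod 360)

9.2491 cis(252°)


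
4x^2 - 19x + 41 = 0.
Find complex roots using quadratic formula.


disc = (-19)^2 - 4*4*41 = 361 - 656 = -295
sqrt(|disc|) = sqrt(295) = 17.1756
Real part = 19/(2*4) = 2.3750
Imag part = 17.1756/(2*4) = 2.1469

2.3750 ± 2.1469i


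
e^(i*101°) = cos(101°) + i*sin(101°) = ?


cos(101°) = -0.1908
sin(101°) = 0.9816

e^(i*101°) = -0.1908 + 0.9816i


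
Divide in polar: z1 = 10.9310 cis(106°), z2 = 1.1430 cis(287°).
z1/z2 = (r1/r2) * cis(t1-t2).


r = 10.9310 / 1.1430 = 9.5634
theta = 106° - 287° = -181° = 179° (mod 360)

9.5634 cis(179°)


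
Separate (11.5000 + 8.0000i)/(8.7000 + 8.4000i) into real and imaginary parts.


Multiply by conjugate: (11.5000 + 8.0000i)(8.7000 - 8.4000i) / (8.7^2 + 8.4^2)
Numerator real = 11.5*8.7 + 8*8.4 = 167.25
Numerator imag = 8*8.7 - 11.5*8.4 = -27
Denominator = 146.25
Re(z) = 167.25/146.25 = 1.1436
Im(z) = -27/146.25 = -0.1846

Re(z) = 1.1436, Im(z) = -0.1846


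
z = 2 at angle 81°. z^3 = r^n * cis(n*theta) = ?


r^3 = 2^3 = 8
n*theta = 3*81° = 243° = 243° (mod 360)
a = 8*cos(243°) = -3.6319
b = 8*sin(243°) = -7.1281

8 cis(243°) = -3.6319 - 7.1281i


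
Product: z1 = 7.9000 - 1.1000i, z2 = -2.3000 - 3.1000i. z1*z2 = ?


Real = 7.9*(-2.3) - (-1.1)*(-3.1) = -18.17 - 3.41 = -21.58
Imag = 7.9*(-3.1) - (2.3)*(-1.1) = -24.49 + 2.53 = -21.96

-21.5800 - 21.9600i


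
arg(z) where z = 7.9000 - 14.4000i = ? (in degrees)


Re = 7.9, Im = -14.4
arg = atan2(-14.4, 7.9) = -61.2503 degrees

arg(z) = -61.2503 degrees


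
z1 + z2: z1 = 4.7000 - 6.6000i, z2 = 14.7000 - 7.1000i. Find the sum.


Real: 4.7 + 14.7 = 19.4
Imag: -6.6 - 7.1 = -13.7

19.4000 - 13.7000i


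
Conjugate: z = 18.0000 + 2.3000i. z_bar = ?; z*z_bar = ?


z_bar = 18.0000 - 2.3000i
z*z_bar = 18^2 + 2.3^2 = 324 + 5.29 = 329.29

z_bar = 18.0000 - 2.3000i, z*z_bar = 329.29


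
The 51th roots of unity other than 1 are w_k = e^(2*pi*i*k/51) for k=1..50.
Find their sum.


With w = e^(2*pi*i/51), all 51 of the 51th roots of unity w^0 = 1, w, ..., w^(50) sum to 0: 1 + w + ... + w^(50) = (1 - w^51)/(1 - w) = 0 since w^51 = 1, w ≠ 1.
Removing the root 1: w + w^2 + ... + w^(50) = 0 - 1 = -1

Sum = -1


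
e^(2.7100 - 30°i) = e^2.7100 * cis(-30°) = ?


e^2.7100 = 15.02928
cos(-30°) = 0.866025
sin(-30°) = -0.5
Real = 15.02928*0.866025 = 13.0157
Imag = 15.02928*(-0.5) = -7.5146

13.0157 - 7.5146i


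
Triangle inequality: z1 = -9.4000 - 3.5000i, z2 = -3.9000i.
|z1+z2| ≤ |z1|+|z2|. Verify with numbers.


|z1| = sqrt((-9.4)^2 + (-3.5)^2) = sqrt(100.61) = 10.0305
|z2| = sqrt(0^2 + (-3.9)^2) = sqrt(15.21) = 3.9000
z1+z2 = -9.4000 - 7.4000i
|z1+z2| = sqrt(143.12) = 11.9633
|z1|+|z2| = 10.0305 + 3.9000 = 13.9305

|z1+z2| = 11.9633 ≤ |z1|+|z2| = 13.9305 (verified)


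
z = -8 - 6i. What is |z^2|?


|z| = sqrt(64+36) = sqrt(100) = 10
|z^2| = |z|^2 = 10^2 = 100

|z^2| = 100


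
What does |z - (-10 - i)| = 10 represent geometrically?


|z - z0| = r is a circle with center z0 and radius r.
Center = (-10, -1), radius = 10

Circle with center (-10, -1) and radius 10


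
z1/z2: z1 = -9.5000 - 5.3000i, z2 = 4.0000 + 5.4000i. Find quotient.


Conjugate of z2 = 4.0000 - 5.4000i
Numerator: (-9.5000 - 5.3000i)(4.0000 - 5.4000i) = -66.6200 + 30.1000i
Denominator: 4^2 + 5.4^2 = 45.16
Result = (-66.6200 + 30.1000i)/45.16

-1.4752 + 0.6665i


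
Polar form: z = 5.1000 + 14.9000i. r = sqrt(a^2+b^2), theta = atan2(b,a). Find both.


r = sqrt(26.01+222.01) = sqrt(248.02) = 15.7487
theta = atan2(14.9, 5.1) = 71.1049 degrees

r = 15.7487, theta = 71.1049 degrees


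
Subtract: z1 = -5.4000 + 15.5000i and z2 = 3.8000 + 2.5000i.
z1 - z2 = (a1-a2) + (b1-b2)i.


Real: -5.4 - 3.8 = -9.2
Imag: 15.5 - 2.5 = 13

-9.2000 + 13.0000i


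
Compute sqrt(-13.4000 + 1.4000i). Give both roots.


|z| = sqrt(179.56+1.96) = 13.4729
sqrt((|z|+a)/2) = sqrt((13.4729+(-13.4))/2) = sqrt(0.0365) = 0.1910
sqrt((|z|-a)/2) = sqrt((13.4729-(-13.4))/2) = sqrt(13.4365) = 3.6656

±(0.1910 + 3.6656i) i.e. 0.1910 + 3.6656i and -0.1910 - 3.6656i


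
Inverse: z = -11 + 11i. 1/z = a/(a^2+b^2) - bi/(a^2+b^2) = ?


|z|^2 = 121+121 = 242
1/z = (-11 - 11i)/242

1/z = -0.0455 - 0.0455i


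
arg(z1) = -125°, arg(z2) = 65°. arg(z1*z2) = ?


arg(z1*z2) = -125° + 65° = -60°
Normalized to (-180°, 180°]: -60°

-60°


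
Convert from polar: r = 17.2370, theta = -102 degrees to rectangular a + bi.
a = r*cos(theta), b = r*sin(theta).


a = 17.2370*cos(-102°) = 17.2370*(-0.207912) = -3.5838
b = 17.2370*sin(-102°) = 17.2370*(-0.978148) = -16.8603

-3.5838 - 16.8603i


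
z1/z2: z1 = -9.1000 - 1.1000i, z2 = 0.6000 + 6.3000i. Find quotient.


Conjugate of z2 = 0.6000 - 6.3000i
Numerator: (-9.1000 - 1.1000i)(0.6000 - 6.3000i) = -12.3900 + 56.6700i
Denominator: 0.6^2 + 6.3^2 = 40.05
Result = (-12.3900 + 56.6700i)/40.05

-0.3094 + 1.4150i


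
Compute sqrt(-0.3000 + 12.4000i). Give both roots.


|z| = sqrt(0.09+153.76) = 12.4036
sqrt((|z|+a)/2) = sqrt((12.4036+(-0.3))/2) = sqrt(6.0518) = 2.4600
sqrt((|z|-a)/2) = sqrt((12.4036-(-0.3))/2) = sqrt(6.3518) = 2.5203

±(2.4600 + 2.5203i) i.e. 2.4600 + 2.5203i and -2.4600 - 2.5203i


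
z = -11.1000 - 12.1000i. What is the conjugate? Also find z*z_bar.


z_bar = -11.1000 + 12.1000i
z*z_bar = (-11.1)^2 + (-12.1)^2 = 123.21 + 146.41 = 269.62

z_bar = -11.1000 + 12.1000i, z*z_bar = 269.62


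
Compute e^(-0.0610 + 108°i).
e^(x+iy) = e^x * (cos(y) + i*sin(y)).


e^-0.0610 = 0.9408
cos(108°) = -0.309
sin(108°) = 0.9511
Real = 0.9408*(-0.309) = -0.2907
Imag = 0.9408*0.9511 = 0.8948

-0.2907 + 0.8948i


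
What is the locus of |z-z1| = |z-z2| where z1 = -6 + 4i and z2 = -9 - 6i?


Equal distances means the locus is the perpendicular bisector of z1 and z2.
Midpoint = ((-6+(-9))/2, (4+(-6))/2) = (-7.5000, -1.0000)

Perpendicular bisector through (-7.5000, -1.0000)


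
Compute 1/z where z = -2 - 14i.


|z|^2 = 4+196 = 200
1/z = (-2 + 14i)/200

1/z = -0.0100 + 0.0700i


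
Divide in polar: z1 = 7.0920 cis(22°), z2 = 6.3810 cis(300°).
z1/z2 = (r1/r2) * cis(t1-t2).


r = 7.0920 / 6.3810 = 1.1114
theta = 22° - 300° = -278° = 82° (mod 360)

1.1114 cis(82°)


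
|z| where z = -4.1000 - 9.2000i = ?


|z| = sqrt((-4.1)^2 + (-9.2)^2) = sqrt(16.81 + 84.64) = sqrt(101.45) = 10.0722

|z| = 10.0722


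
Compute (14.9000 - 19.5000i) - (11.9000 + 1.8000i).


Real: 14.9 - 11.9 = 3
Imag: -19.5 - 1.8 = -21.3

3.0000 - 21.3000i


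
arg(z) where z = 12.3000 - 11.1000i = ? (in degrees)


Re = 12.3, Im = -11.1
arg = atan2(-11.1, 12.3) = -42.0643 degrees

arg(z) = -42.0643 degrees


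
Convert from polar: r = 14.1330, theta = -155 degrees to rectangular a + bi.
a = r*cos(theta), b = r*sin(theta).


a = 14.1330*cos(-155°) = 14.1330*(-0.9063078) = -12.8088
b = 14.1330*sin(-155°) = 14.1330*(-0.42262) = -5.9729

-12.8088 - 5.9729i


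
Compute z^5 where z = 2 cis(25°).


r^5 = 2^5 = 32
n*theta = 5*25° = 125° = 125° (mod 360)
a = 32*cos(125°) = -18.3544
b = 32*sin(125°) = 26.2129

32 cis(125°) = -18.3544 + 26.2129i


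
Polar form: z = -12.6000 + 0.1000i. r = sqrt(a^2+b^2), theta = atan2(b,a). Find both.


r = sqrt(158.76+0.01) = sqrt(158.77) = 12.6004
theta = atan2(0.1, -12.6) = 179.5453 degrees

r = 12.6004, theta = 179.5453 degrees


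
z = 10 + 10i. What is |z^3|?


|z| = sqrt(100+100) = sqrt(200) = 14.1421
|z^3| = |z|^3 = (sqrt(200))^3 = 200*sqrt(200)

|z^3| = 200*sqrt(200) ≈ 2828.4271


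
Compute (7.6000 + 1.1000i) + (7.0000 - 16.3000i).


Real: 7.6 + 7 = 14.6
Imag: 1.1 - 16.3 = -15.2

14.6000 - 15.2000i


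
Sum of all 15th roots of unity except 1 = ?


With w = e^(2*pi*i/15), all 15 of the 15th roots of unity w^0 = 1, w, ..., w^(14) sum to 0: 1 + w + ... + w^(14) = (1 - w^15)/(1 - w) = 0 since w^15 = 1, w ≠ 1.
Removing the root 1: w + w^2 + ... + w^(14) = 0 - 1 = -1

Sum = -1


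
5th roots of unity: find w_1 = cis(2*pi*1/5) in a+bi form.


Angle = 360*1/5 = 72°
a = cos(72°) = 0.3090
b = sin(72°) = 0.9511

0.3090 + 0.9511i


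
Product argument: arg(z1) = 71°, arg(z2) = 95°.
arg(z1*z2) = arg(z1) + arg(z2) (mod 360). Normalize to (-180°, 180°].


arg(z1*z2) = 71° + 95° = 166°
Normalized to (-180°, 180°]: 166°

166°


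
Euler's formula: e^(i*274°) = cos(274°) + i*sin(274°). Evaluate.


cos(274°) = 0.0698
sin(274°) = -0.9976

e^(i*274°) = 0.0698 - 0.9976i


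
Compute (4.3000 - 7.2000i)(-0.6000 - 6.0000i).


Real = 4.3*(-0.6) - (-7.2)*(-6) = -2.58 - 43.2 = -45.78
Imag = 4.3*(-6) - (0.6)*(-7.2) = -25.8 + 4.32 = -21.48

-45.7800 - 21.4800i


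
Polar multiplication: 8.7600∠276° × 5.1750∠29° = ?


r = 8.7600 * 5.1750 = 45.3330
theta = 276° + 29° = 305° = 305° (mod 360)

45.3330 cis(305°)


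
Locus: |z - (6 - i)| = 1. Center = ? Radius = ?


|z - z0| = r is a circle with center z0 and radius r.
Center = (6, -1), radius = 1

Circle with center (6, -1) and radius 1


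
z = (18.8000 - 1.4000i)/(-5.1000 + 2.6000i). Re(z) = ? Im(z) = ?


Multiply by conjugate: (18.8000 - 1.4000i)(-5.1000 - 2.6000i) / ((-5.1)^2 + 2.6^2)
Numerator real = 18.8*(-5.1) - (1.4)*2.6 = -99.52
Numerator imag = -1.4*(-5.1) - 18.8*2.6 = -41.74
Denominator = 32.77
Re(z) = -99.52/32.77 = -3.0369
Im(z) = -41.74/32.77 = -1.2737

Re(z) = -3.0369, Im(z) = -1.2737


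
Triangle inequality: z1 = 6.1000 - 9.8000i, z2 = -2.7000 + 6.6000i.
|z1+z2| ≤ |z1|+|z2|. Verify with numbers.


|z1| = sqrt(6.1^2 + (-9.8)^2) = sqrt(133.25) = 11.5434
|z2| = sqrt((-2.7)^2 + 6.6^2) = sqrt(50.85) = 7.1309
z1+z2 = 3.4000 - 3.2000i
|z1+z2| = sqrt(21.8) = 4.6690
|z1|+|z2| = 11.5434 + 7.1309 = 18.6743

|z1+z2| = 4.6690 ≤ |z1|+|z2| = 18.6743 (verified)


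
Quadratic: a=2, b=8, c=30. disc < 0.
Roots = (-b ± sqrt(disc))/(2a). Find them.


disc = 8^2 - 4*2*30 = 64 - 240 = -176
sqrt(|disc|) = sqrt(176) = 13.2665
Real part = -8/(2*2) = -2.0000
Imag part = 13.2665/(2*2) = 3.3166

-2.0000 ± 3.3166i


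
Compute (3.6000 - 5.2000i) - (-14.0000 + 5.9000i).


Real: 3.6 + 14 = 17.6
Imag: -5.2 - 5.9 = -11.1

17.6000 - 11.1000i


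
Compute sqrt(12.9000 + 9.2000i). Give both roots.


|z| = sqrt(166.41+84.64) = 15.8446
sqrt((|z|+a)/2) = sqrt((15.8446+12.9)/2) = sqrt(14.3723) = 3.7911
sqrt((|z|-a)/2) = sqrt((15.8446-12.9)/2) = sqrt(1.4723) = 1.2134

±(3.7911 + 1.2134i) i.e. 3.7911 + 1.2134i and -3.7911 - 1.2134i


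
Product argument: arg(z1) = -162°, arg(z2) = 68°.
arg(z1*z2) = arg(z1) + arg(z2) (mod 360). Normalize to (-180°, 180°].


arg(z1*z2) = -162° + 68° = -94°
Normalized to (-180°, 180°]: -94°

-94°


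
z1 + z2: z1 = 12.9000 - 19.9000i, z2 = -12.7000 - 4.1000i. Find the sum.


Real: 12.9 - 12.7 = 0.2
Imag: -19.9 - 4.1 = -24

0.2000 - 24.0000i


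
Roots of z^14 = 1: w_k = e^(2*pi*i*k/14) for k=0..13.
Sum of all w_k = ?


The sum of all 14th roots of unity is 0.
Geometric series: (1 - w^14)/(1 - w) = (1-1)/(1-w) = 0 since w^14 = 1, w ≠ 1.
Alternatively: coefficient of z^13 in z^14 - 1 is 0.

0


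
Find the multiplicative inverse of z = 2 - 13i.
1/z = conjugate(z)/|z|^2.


|z|^2 = 4+169 = 173
1/z = (2 + 13i)/173

1/z = 0.0116 + 0.0751i


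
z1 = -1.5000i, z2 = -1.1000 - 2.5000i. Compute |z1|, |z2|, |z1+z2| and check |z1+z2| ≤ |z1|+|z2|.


|z1| = sqrt(0^2 + (-1.5)^2) = sqrt(2.25) = 1.5000
|z2| = sqrt((-1.1)^2 + (-2.5)^2) = sqrt(7.46) = 2.7313
z1+z2 = -1.1000 - 4.0000i
|z1+z2| = sqrt(17.21) = 4.1485
|z1|+|z2| = 1.5000 + 2.7313 = 4.2313

|z1+z2| = 4.1485 ≤ |z1|+|z2| = 4.2313 (verified)


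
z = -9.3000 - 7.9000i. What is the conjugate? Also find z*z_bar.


z_bar = -9.3000 + 7.9000i
z*z_bar = (-9.3)^2 + (-7.9)^2 = 86.49 + 62.41 = 148.9

z_bar = -9.3000 + 7.9000i, z*z_bar = 148.9


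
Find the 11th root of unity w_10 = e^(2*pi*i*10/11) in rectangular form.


Angle = 360*10/11 = 327.2727°
a = cos(327.2727°) = 0.8413
b = sin(327.2727°) = -0.5406

0.8413 - 0.5406i


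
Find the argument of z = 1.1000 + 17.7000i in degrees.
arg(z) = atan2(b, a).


Re = 1.1, Im = 17.7
arg = atan2(17.7, 1.1) = 86.4438 degrees

arg(z) = 86.4438 degrees


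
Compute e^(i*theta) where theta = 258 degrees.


cos(258°) = -0.2079
sin(258°) = -0.9781

e^(i*258°) = -0.2079 - 0.9781i


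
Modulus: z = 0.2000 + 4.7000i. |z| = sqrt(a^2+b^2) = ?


|z| = sqrt(0.2^2 + 4.7^2) = sqrt(0.04 + 22.09) = sqrt(22.13) = 4.7043

|z| = 4.7043


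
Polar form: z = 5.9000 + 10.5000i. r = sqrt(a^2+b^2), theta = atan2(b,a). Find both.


r = sqrt(34.81+110.25) = sqrt(145.06) = 12.0441
theta = atan2(10.5, 5.9) = 60.6682 degrees

r = 12.0441, theta = 60.6682 degrees


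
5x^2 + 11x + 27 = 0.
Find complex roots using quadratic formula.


disc = 11^2 - 4*5*27 = 121 - 540 = -419
sqrt(|disc|) = sqrt(419) = 20.4695
Real part = -11/(2*5) = -1.1000
Imag part = 20.4695/(2*5) = 2.0469

-1.1000 ± 2.0469i


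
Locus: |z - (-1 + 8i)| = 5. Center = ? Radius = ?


|z - z0| = r is a circle with center z0 and radius r.
Center = (-1, 8), radius = 5

Circle with center (-1, 8) and radius 5


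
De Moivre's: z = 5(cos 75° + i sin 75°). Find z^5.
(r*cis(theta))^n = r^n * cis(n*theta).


r^5 = 5^5 = 3125
n*theta = 5*75° = 375° = 15° (mod 360)
a = 3125*cos(15°) = 3018.5182
b = 3125*sin(15°) = 808.8095

3125 cis(15°) = 3018.5182 + 808.8095i


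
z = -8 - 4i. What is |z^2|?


|z| = sqrt(64+16) = sqrt(80) = 8.9443
|z^2| = |z|^2 = (sqrt(80))^2 = 80

|z^2| = 80


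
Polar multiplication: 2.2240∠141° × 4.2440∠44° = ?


r = 2.2240 * 4.2440 = 9.4387
theta = 141° + 44° = 185° = 185° (mod 360)

9.4387 cis(185°)


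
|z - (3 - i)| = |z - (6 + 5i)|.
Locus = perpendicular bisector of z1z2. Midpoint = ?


Equal distances means the locus is the perpendicular bisector of z1 and z2.
Midpoint = ((3+6)/2, (-1+5)/2) = (4.5000, 2.0000)

Perpendicular bisector through (4.5000, 2.0000)


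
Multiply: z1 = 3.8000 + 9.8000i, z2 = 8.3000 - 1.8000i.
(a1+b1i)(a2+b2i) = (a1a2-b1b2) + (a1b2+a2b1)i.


Real = 3.8*8.3 - 9.8*(-1.8) = 31.54 - (-17.64) = 49.18
Imag = 3.8*(-1.8) + 8.3*9.8 = -6.84 + 81.34 = 74.5

49.1800 + 74.5000i


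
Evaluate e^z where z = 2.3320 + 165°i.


e^2.3320 = 10.2985
cos(165°) = -0.96593
sin(165°) = 0.25882
Real = 10.2985*(-0.96593) = -9.9476
Imag = 10.2985*0.25882 = 2.6655

-9.9476 + 2.6655i


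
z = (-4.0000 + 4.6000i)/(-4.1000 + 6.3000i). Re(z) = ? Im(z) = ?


Multiply by conjugate: (-4.0000 + 4.6000i)(-4.1000 - 6.3000i) / ((-4.1)^2 + 6.3^2)
Numerator real = -4*(-4.1) + 4.6*6.3 = 45.38
Numerator imag = 4.6*(-4.1) - (-4)*6.3 = 6.34
Denominator = 56.5
Re(z) = 45.38/56.5 = 0.8032
Im(z) = 6.34/56.5 = 0.1122

Re(z) = 0.8032, Im(z) = 0.1122


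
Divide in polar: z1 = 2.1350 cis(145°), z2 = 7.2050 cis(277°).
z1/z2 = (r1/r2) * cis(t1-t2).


r = 2.1350 / 7.2050 = 0.2963
theta = 145° - 277° = -132° = 228° (mod 360)

0.2963 cis(228°)


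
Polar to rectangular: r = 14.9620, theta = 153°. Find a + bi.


a = 14.9620*cos(153°) = 14.9620*(-0.891007) = -13.3312
b = 14.9620*sin(153°) = 14.9620*0.45399 = 6.7926

-13.3312 + 6.7926i


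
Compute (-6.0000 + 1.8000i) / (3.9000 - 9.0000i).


Conjugate of z2 = 3.9000 + 9.0000i
Numerator: (-6.0000 + 1.8000i)(3.9000 + 9.0000i) = -39.6000 - 46.9800i
Denominator: 3.9^2 + (-9)^2 = 96.21
Result = (-39.6000 - 46.9800i)/96.21

-0.4116 - 0.4883i


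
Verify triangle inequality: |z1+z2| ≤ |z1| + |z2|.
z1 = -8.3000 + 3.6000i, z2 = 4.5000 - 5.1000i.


|z1| = sqrt((-8.3)^2 + 3.6^2) = sqrt(81.85) = 9.0471
|z2| = sqrt(4.5^2 + (-5.1)^2) = sqrt(46.26) = 6.8015
z1+z2 = -3.8000 - 1.5000i
|z1+z2| = sqrt(16.69) = 4.0853
|z1|+|z2| = 9.0471 + 6.8015 = 15.8486

|z1+z2| = 4.0853 ≤ |z1|+|z2| = 15.8486 (verified)


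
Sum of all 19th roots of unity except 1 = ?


With w = e^(2*pi*i/19), all 19 of the 19th roots of unity w^0 = 1, w, ..., w^(18) sum to 0: 1 + w + ... + w^(18) = (1 - w^19)/(1 - w) = 0 since w^19 = 1, w ≠ 1.
Removing the root 1: w + w^2 + ... + w^(18) = 0 - 1 = -1

Sum = -1


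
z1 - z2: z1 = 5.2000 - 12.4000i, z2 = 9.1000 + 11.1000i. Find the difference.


Real: 5.2 - 9.1 = -3.9
Imag: -12.4 - 11.1 = -23.5

-3.9000 - 23.5000i


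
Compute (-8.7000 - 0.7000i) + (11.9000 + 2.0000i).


Real: -8.7 + 11.9 = 3.2
Imag: -0.7 + 2 = 1.3

3.2000 + 1.3000i


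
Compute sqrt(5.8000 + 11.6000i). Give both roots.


|z| = sqrt(33.64+134.56) = 12.9692
sqrt((|z|+a)/2) = sqrt((12.9692+5.8)/2) = sqrt(9.3846) = 3.0634
sqrt((|z|-a)/2) = sqrt((12.9692-5.8)/2) = sqrt(3.5846) = 1.8933

±(3.0634 + 1.8933i) i.e. 3.0634 + 1.8933i and -3.0634 - 1.8933i


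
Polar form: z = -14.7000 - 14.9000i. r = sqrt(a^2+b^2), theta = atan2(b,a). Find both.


r = sqrt(216.09+222.01) = sqrt(438.1) = 20.9308
theta = atan2(-14.9, -14.7) = -134.6129 degrees

r = 20.9308, theta = -134.6129 degrees


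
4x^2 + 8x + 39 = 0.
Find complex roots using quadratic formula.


disc = 8^2 - 4*4*39 = 64 - 624 = -560
sqrt(|disc|) = sqrt(560) = 23.6643
Real part = -8/(2*4) = -1.0000
Imag part = 23.6643/(2*4) = 2.9580

-1.0000 ± 2.9580i


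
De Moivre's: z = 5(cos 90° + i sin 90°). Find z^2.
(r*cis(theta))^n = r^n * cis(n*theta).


r^2 = 5^2 = 25
n*theta = 2*90° = 180° = 180° (mod 360)
a = 25*cos(180°) = -25.0000
b = 25*sin(180°) = 0

25 cis(180°) = -25.0000 + 0i


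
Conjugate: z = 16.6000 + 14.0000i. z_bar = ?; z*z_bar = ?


z_bar = 16.6000 - 14.0000i
z*z_bar = 16.6^2 + 14^2 = 275.56 + 196 = 471.56

z_bar = 16.6000 - 14.0000i, z*z_bar = 471.56


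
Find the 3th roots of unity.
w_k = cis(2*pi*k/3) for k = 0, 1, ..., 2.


The 3th roots of unity are cis(360k/3°) for k=0..2
Angle step = 360/3 = 120°
Primitive root: cis(120°)
Primitive root = -0.5000 + 0.8660i

3 roots at angles: 0°, 120°, 240°


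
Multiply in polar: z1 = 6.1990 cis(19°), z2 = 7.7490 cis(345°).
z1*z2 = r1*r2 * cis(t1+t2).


r = 6.1990 * 7.7490 = 48.0361
theta = 19° + 345° = 364° = 4° (mod 360)

48.0361 cis(4°)


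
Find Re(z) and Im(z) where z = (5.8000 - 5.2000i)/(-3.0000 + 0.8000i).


Multiply by conjugate: (5.8000 - 5.2000i)(-3.0000 - 0.8000i) / ((-3)^2 + 0.8^2)
Numerator real = 5.8*(-3) - (5.2)*0.8 = -21.56
Numerator imag = -5.2*(-3) - 5.8*0.8 = 10.96
Denominator = 9.64
Re(z) = -21.56/9.64 = -2.2365
Im(z) = 10.96/9.64 = 1.1369

Re(z) = -2.2365, Im(z) = 1.1369


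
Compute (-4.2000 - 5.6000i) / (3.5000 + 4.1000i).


Conjugate of z2 = 3.5000 - 4.1000i
Numerator: (-4.2000 - 5.6000i)(3.5000 - 4.1000i) = -37.6600 - 2.3800i
Denominator: 3.5^2 + 4.1^2 = 29.06
Result = (-37.6600 - 2.3800i)/29.06

-1.2959 - 0.0819i


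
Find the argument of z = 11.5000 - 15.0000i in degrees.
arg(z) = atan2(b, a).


Re = 11.5, Im = -15
arg = atan2(-15, 11.5) = -52.5238 degrees

arg(z) = -52.5238 degrees


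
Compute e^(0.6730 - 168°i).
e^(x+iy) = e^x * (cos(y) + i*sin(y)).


e^0.6730 = 1.9601
cos(-168°) = -0.97815
sin(-168°) = -0.2079
Real = 1.9601*(-0.97815) = -1.9173
Imag = 1.9601*(-0.2079) = -0.4075

-1.9173 - 0.4075i


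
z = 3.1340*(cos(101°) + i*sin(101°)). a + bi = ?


a = 3.1340*cos(101°) = 3.1340*(-0.1908) = -0.5980
b = 3.1340*sin(101°) = 3.1340*0.98163 = 3.0764

-0.5980 + 3.0764i


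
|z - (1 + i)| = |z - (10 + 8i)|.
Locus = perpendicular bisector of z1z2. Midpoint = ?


Equal distances means the locus is the perpendicular bisector of z1 and z2.
Midpoint = ((1+10)/2, (1+8)/2) = (5.5000, 4.5000)

Perpendicular bisector through (5.5000, 4.5000)


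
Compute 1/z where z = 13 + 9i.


|z|^2 = 169+81 = 250
1/z = (13 - 9i)/250

1/z = 0.0520 - 0.0360i


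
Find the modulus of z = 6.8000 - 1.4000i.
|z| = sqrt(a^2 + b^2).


|z| = sqrt(6.8^2 + (-1.4)^2) = sqrt(46.24 + 1.96) = sqrt(48.2) = 6.9426

|z| = 6.9426


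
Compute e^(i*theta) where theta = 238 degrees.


cos(238°) = -0.5299
sin(238°) = -0.8480

e^(i*238°) = -0.5299 - 0.8480i


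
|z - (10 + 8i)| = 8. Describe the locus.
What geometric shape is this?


|z - z0| = r is a circle with center z0 and radius r.
Center = (10, 8), radius = 8

Circle with center (10, 8) and radius 8


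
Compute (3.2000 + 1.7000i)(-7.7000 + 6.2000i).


Real = 3.2*(-7.7) - 1.7*6.2 = -24.64 - 10.54 = -35.18
Imag = 3.2*6.2 - (7.7)*1.7 = 19.84 - (13.09) = 6.75

-35.1800 + 6.7500i


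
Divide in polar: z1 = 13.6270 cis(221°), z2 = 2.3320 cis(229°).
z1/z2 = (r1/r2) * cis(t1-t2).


r = 13.6270 / 2.3320 = 5.8435
theta = 221° - 229° = -8° = 352° (mod 360)

5.8435 cis(352°)


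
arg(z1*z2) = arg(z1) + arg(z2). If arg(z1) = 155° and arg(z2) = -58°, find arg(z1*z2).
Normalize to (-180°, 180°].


arg(z1*z2) = 155° - 58° = 97°
Normalized to (-180°, 180°]: 97°

97°


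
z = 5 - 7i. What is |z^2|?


|z| = sqrt(25+49) = sqrt(74) = 8.6023
|z^2| = |z|^2 = (sqrt(74))^2 = 74

|z^2| = 74


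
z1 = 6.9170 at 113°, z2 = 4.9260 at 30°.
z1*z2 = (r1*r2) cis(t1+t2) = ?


r = 6.9170 * 4.9260 = 34.0731
theta = 113° + 30° = 143° = 143° (mod 360)

34.0731 cis(143°)


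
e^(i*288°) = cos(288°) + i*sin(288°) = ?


cos(288°) = 0.3090
sin(288°) = -0.9511

e^(i*288°) = 0.3090 - 0.9511i


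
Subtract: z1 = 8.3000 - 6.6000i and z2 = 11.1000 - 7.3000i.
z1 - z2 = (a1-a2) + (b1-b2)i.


Real: 8.3 - 11.1 = -2.8
Imag: -6.6 + 7.3 = 0.7

-2.8000 + 0.7000i


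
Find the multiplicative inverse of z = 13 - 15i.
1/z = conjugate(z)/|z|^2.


|z|^2 = 169+225 = 394
1/z = (13 + 15i)/394

1/z = 0.0330 + 0.0381i


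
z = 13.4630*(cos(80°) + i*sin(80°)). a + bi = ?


a = 13.4630*cos(80°) = 13.4630*0.17365 = 2.3378
b = 13.4630*sin(80°) = 13.4630*0.98481 = 13.2585

2.3378 + 13.2585i


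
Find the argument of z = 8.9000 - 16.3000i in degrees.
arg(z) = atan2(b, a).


Re = 8.9, Im = -16.3
arg = atan2(-16.3, 8.9) = -61.3649 degrees

arg(z) = -61.3649 degrees


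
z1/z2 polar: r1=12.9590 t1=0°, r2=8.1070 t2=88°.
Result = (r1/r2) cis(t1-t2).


r = 12.9590 / 8.1070 = 1.5985
theta = 0° - 88° = -88° = 272° (mod 360)

1.5985 cis(272°)


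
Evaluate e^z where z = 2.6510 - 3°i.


e^2.6510 = 14.1682
cos(-3°) = 0.99863
sin(-3°) = -0.052336
Real = 14.1682*0.99863 = 14.1488
Imag = 14.1682*(-0.052336) = -0.7415

14.1488 - 0.7415i


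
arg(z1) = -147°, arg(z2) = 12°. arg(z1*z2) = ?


arg(z1*z2) = -147° + 12° = -135°
Normalized to (-180°, 180°]: -135°

-135°


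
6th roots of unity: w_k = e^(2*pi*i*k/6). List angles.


The 6th roots of unity are cis(360k/6°) for k=0..5
Angle step = 360/6 = 60°
Primitive root: cis(60°)
Primitive root = 0.5000 + 0.8660i

6 roots at angles: 0°, 60°, 120°, 180°, 240°, 300°


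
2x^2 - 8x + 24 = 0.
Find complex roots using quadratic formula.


disc = (-8)^2 - 4*2*24 = 64 - 192 = -128
sqrt(|disc|) = sqrt(128) = 11.3137
Real part = 8/(2*2) = 2.0000
Imag part = 11.3137/(2*2) = 2.8284

2.0000 ± 2.8284i


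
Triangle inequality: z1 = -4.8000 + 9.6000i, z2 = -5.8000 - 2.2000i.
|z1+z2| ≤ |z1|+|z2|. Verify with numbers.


|z1| = sqrt((-4.8)^2 + 9.6^2) = sqrt(115.2) = 10.7331
|z2| = sqrt((-5.8)^2 + (-2.2)^2) = sqrt(38.48) = 6.2032
z1+z2 = -10.6000 + 7.4000i
|z1+z2| = sqrt(167.12) = 12.9275
|z1|+|z2| = 10.7331 + 6.2032 = 16.9363

|z1+z2| = 12.9275 ≤ |z1|+|z2| = 16.9363 (verified)


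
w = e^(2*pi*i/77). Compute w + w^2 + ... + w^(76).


With w = e^(2*pi*i/77), all 77 of the 77th roots of unity w^0 = 1, w, ..., w^(76) sum to 0: 1 + w + ... + w^(76) = (1 - w^77)/(1 - w) = 0 since w^77 = 1, w ≠ 1.
Removing the root 1: w + w^2 + ... + w^(76) = 0 - 1 = -1

Sum = -1


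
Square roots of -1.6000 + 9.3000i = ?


|z| = sqrt(2.56+86.49) = 9.4366
sqrt((|z|+a)/2) = sqrt((9.4366+(-1.6))/2) = sqrt(3.9183) = 1.9795
sqrt((|z|-a)/2) = sqrt((9.4366-(-1.6))/2) = sqrt(5.5183) = 2.3491

±(1.9795 + 2.3491i) i.e. 1.9795 + 2.3491i and -1.9795 - 2.3491i


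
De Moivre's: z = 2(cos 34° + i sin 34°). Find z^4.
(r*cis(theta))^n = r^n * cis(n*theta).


r^4 = 2^4 = 16
n*theta = 4*34° = 136° = 136° (mod 360)
a = 16*cos(136°) = -11.5094
b = 16*sin(136°) = 11.1145

16 cis(136°) = -11.5094 + 11.1145i


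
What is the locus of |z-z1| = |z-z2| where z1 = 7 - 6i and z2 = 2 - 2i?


Equal distances means the locus is the perpendicular bisector of z1 and z2.
Midpoint = ((7+2)/2, (-6+(-2))/2) = (4.5000, -4.0000)

Perpendicular bisector through (4.5000, -4.0000)


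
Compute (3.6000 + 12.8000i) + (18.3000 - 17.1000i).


Real: 3.6 + 18.3 = 21.9
Imag: 12.8 - 17.1 = -4.3

21.9000 - 4.3000i


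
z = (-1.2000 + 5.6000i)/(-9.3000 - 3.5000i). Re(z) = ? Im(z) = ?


Multiply by conjugate: (-1.2000 + 5.6000i)(-9.3000 + 3.5000i) / ((-9.3)^2 + (-3.5)^2)
Numerator real = -1.2*(-9.3) + 5.6*(-3.5) = -8.44
Numerator imag = 5.6*(-9.3) - (-1.2)*(-3.5) = -56.28
Denominator = 98.74
Re(z) = -8.44/98.74 = -0.0855
Im(z) = -56.28/98.74 = -0.5700

Re(z) = -0.0855, Im(z) = -0.5700


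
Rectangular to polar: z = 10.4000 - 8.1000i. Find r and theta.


r = sqrt(108.16+65.61) = sqrt(173.77) = 13.1822
theta = atan2(-8.1, 10.4) = -37.9131 degrees

r = 13.1822, theta = -37.9131 degrees


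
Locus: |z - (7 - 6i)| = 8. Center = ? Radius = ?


|z - z0| = r is a circle with center z0 and radius r.
Center = (7, -6), radius = 8

Circle with center (7, -6) and radius 8


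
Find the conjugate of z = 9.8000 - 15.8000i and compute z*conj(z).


z_bar = 9.8000 + 15.8000i
z*z_bar = 9.8^2 + (-15.8)^2 = 96.04 + 249.64 = 345.68

z_bar = 9.8000 + 15.8000i, z*z_bar = 345.68


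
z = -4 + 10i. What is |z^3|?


|z| = sqrt(16+100) = sqrt(116) = 10.7703
|z^3| = |z|^3 = (sqrt(116))^3 = 116*sqrt(116)

|z^3| = 116*sqrt(116) ≈ 1249.3582


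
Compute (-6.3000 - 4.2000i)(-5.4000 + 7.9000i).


Real = -6.3*(-5.4) - (-4.2)*7.9 = 34.02 - (-33.18) = 67.2
Imag = -6.3*7.9 - (5.4)*(-4.2) = -49.77 + 22.68 = -27.09

67.2000 - 27.0900i


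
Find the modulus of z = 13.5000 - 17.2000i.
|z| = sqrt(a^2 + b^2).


|z| = sqrt(13.5^2 + (-17.2)^2) = sqrt(182.25 + 295.84) = sqrt(478.09) = 21.8653

|z| = 21.8653


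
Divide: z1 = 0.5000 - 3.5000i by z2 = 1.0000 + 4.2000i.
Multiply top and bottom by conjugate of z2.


Conjugate of z2 = 1.0000 - 4.2000i
Numerator: (0.5000 - 3.5000i)(1.0000 - 4.2000i) = -14.2000 - 5.6000i
Denominator: 1^2 + 4.2^2 = 18.64
Result = (-14.2000 - 5.6000i)/18.64

-0.7618 - 0.3004i


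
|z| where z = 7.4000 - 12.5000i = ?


|z| = sqrt(7.4^2 + (-12.5)^2) = sqrt(54.76 + 156.25) = sqrt(211.01) = 14.5262

|z| = 14.5262


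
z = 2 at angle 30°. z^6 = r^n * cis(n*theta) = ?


r^6 = 2^6 = 64
n*theta = 6*30° = 180° = 180° (mod 360)
a = 64*cos(180°) = -64.0000
b = 64*sin(180°) = 0

64 cis(180°) = -64.0000 + 0i


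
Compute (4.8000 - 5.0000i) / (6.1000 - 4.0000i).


Conjugate of z2 = 6.1000 + 4.0000i
Numerator: (4.8000 - 5.0000i)(6.1000 + 4.0000i) = 49.2800 - 11.3000i
Denominator: 6.1^2 + (-4)^2 = 53.21
Result = (49.2800 - 11.3000i)/53.21

0.9261 - 0.2124i


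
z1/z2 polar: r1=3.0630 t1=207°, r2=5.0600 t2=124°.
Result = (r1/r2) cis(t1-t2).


r = 3.0630 / 5.0600 = 0.6053
theta = 207° - 124° = 83° = 83° (mod 360)

0.6053 cis(83°)


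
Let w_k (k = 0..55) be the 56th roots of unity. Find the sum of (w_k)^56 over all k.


The roots are w_k = w^k with w = e^(2*pi*i/56), and (w^k)^56 = (w^56)^k.
So S = 1 + u + u^2 + ... + u^(55) with u = w^56.
56 = 1*56 + 0, so 56 is a multiple of 56 and u = (w^56)^1 = 1.
Every one of the 56 terms equals 1: S = 56

S = 56
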